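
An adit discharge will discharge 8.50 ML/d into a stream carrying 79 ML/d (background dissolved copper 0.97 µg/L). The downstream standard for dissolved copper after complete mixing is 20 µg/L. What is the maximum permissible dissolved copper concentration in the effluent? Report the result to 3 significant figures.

At the limit, (Qr·Cr + Qe·Cₑ)/(Qr + Qe) = 20:
Cₑ = (87.50·20 − 79.00·0.9700) / 8.500 = 196.9 µg/L.

197 µg/L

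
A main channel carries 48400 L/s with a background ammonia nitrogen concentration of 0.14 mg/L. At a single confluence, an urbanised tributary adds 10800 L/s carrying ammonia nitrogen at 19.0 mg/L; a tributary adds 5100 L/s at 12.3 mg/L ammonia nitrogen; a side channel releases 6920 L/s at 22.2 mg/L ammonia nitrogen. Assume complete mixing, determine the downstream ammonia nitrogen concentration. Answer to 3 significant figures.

6.01 mg/L

After mixing, C = (48400·0.1400 + 10800·19.00 + 5100·12.30 + 6920·22.20) / 71220 = 428300/71220 = 6.014 mg/L.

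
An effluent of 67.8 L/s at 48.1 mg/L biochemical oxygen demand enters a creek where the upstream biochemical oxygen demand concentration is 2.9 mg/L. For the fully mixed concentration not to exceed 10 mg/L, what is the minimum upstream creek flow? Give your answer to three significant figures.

364 L/s

Set C_mix = 10: (Q·2.900 + 67.80·48.10) / (Q + 67.80) = 10
→ Q = 67.80·(48.10 − 10)/(10 − 2.900) = 363.8 L/s.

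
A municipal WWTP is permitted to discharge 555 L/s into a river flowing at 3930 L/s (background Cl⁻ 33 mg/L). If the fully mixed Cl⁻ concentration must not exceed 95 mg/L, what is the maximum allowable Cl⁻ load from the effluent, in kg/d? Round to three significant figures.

Mass balance at the limit: 3930·33.00 + 555.0·Cₑ = 4485·95 → Cₑ = 534.0 mg/L.
555.0 L/s = 0.5550 m³/s. Load = 0.5550 m³/s × 534.0 g/m³ × 86 400 s/d = 25610 kg/d.

25600 kg/d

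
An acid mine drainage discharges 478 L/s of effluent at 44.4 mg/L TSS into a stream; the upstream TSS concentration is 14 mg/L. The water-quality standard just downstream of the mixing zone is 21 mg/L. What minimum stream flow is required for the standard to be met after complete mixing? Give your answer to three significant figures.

Set C_mix = 21: (Q·14.00 + 478.0·44.40) / (Q + 478.0) = 21
→ Q = 478.0·(44.40 − 21)/(21 − 14.00) = 1598 L/s.

1600 L/s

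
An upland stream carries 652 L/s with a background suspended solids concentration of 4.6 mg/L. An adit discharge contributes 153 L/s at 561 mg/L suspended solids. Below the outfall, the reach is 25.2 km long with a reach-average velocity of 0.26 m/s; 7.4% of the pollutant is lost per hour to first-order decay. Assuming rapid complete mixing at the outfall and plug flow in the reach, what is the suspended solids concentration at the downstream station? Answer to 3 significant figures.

13.9 mg/L

After mixing, C = (652.0·4.600 + 153.0·561.0) / 805.0 = 88830/805.0 = 110.4 mg/L.
Travel time t = 25.2·1000 / 0.26 = 96920 s = 26.92 h.
7.4%/h lost → k = −ln(1 − 0.074) = 0.07688 h⁻¹.
Applying C = C₀e^(−kt): 110.4 × 0.1262 = 13.93 mg/L.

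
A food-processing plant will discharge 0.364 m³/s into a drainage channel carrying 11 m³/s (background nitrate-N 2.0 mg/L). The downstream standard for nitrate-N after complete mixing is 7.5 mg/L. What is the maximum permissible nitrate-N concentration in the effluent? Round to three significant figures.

174 mg/L

At the limit, (Qr·Cr + Qe·Cₑ)/(Qr + Qe) = 7.5:
Cₑ = (11.36·7.5 − 11.00·2.000) / 0.3640 = 173.7 mg/L.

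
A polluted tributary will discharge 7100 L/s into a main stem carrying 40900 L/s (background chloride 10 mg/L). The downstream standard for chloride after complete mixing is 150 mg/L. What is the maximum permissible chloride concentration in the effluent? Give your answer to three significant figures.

At the limit, (Qr·Cr + Qe·Cₑ)/(Qr + Qe) = 150:
Cₑ = (48000·150 − 40900·10.00) / 7100 = 956.5 mg/L.

956 mg/L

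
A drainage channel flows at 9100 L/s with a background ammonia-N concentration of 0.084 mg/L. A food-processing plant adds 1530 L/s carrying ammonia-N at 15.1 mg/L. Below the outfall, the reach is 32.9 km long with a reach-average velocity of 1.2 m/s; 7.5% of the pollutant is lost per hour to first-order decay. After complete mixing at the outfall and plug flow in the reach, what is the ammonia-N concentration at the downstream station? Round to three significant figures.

1.24 mg/L

Conservation of mass: C = (9100·0.08400 + 1530·15.10) / 10630 = 23870/10630 = 2.245 mg/L.
Travel time t = 32.9·1000 / 1.2 = 27420 s = 7.616 h.
7.5%/h lost → k = −ln(1 − 0.075) = 0.07796 h⁻¹.
Applying C = C₀e^(−kt): 2.245 × 0.5523 = 1.240 mg/L.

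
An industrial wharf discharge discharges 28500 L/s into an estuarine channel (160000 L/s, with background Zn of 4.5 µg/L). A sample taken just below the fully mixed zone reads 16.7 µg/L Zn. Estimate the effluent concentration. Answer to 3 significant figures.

Mass balance: 160000·4.500 + 28500·Cₑ = 188500·16.70
→ Cₑ = (188500·16.70 − 160000·4.500) / 28500 = 85.19 µg/L.

85.2 µg/L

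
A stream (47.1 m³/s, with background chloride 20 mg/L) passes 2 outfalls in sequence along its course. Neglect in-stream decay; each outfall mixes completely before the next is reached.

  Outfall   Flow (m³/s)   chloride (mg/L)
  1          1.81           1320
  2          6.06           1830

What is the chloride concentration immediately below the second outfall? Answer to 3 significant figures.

After outfall 1: Q = 47.10 + 1.810 = 48.91 m³/s; C = (47.10·20.00 + 1.810·1320)/48.91 = 68.11 mg/L.
After outfall 2: Q = 48.91 + 6.060 = 54.97 m³/s; C = (48.91·68.11 + 6.060·1830)/54.97 = 262.3 mg/L.

262 mg/L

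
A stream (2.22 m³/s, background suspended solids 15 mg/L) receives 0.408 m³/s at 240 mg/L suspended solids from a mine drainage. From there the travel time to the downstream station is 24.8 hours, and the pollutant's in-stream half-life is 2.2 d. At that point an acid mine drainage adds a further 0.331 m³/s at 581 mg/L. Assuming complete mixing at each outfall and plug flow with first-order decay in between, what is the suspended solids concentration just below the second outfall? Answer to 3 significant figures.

97.0 mg/L

Mass balance: C = (2.220·15.00 + 0.4080·240.0) / 2.628 = 131.2/2.628 = 49.93 mg/L; combined flow 2.628 m³/s.
Half-life 2.2 d → k = ln 2 / 2.2 = 0.3151 d⁻¹.
First-order decay: C = 49.93·exp(−k·t) = 49.93·0.7221 = 36.06 mg/L.
Second outfall: C = (2.628·36.06 + 0.3310·581.0)/2.959 = 97.01 mg/L.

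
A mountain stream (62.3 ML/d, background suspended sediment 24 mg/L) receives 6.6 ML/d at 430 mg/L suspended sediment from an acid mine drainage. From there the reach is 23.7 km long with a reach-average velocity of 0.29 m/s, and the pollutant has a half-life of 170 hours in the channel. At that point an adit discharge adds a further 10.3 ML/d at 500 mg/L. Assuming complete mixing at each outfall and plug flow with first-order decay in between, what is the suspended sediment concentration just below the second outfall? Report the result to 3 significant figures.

115 mg/L

Conservation of mass: C = (62.30·24.00 + 6.600·430.0) / 68.90 = 4333/68.90 = 62.89 mg/L; combined flow 68.90 ML/d.
Travel time t = 23.7·1000 / 0.29 = 81720 s = 22.70 h.
Half-life 170 h → k = ln 2 / 170 = 0.004077 h⁻¹ = 0.09786 d⁻¹.
After decay, C = 62.89 × e^(−kt) = 62.89 × 0.9116 = 57.33 mg/L.
At the second outfall, C = (68.90·57.33 + 10.30·500.0) / (68.90 + 10.30) = 114.9 mg/L.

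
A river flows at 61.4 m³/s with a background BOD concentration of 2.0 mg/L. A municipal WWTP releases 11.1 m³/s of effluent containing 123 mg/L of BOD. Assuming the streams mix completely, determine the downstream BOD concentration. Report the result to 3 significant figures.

After mixing, C = (61.40·2.000 + 11.10·123.0) / 72.50 = 1488/72.50 = 20.53 mg/L.

20.5 mg/L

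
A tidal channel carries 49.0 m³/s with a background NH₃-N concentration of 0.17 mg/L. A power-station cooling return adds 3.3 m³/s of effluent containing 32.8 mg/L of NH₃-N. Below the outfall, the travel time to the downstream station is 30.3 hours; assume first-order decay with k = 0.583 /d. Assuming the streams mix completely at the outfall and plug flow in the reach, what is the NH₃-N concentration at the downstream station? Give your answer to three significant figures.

1.07 mg/L

Mass balance: C = (49.00·0.1700 + 3.300·32.80) / 52.30 = 116.6/52.30 = 2.229 mg/L.
First-order decay: C = 2.229·exp(−k·t) = 2.229·0.4790 = 1.068 mg/L.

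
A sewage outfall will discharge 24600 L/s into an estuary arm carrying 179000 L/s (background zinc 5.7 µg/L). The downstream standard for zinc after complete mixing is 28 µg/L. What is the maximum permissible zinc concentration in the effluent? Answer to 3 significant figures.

At the limit, (Qr·Cr + Qe·Cₑ)/(Qr + Qe) = 28:
Cₑ = (203600·28 − 179000·5.700) / 24600 = 190.3 µg/L.

190 µg/L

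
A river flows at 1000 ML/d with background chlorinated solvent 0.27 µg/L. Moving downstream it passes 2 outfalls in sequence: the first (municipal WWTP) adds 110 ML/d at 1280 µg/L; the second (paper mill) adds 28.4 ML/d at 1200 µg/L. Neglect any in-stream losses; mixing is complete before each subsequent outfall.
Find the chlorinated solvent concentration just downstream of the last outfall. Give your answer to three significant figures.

Below outfall 1: Q → 1110 ML/d, C = (1000·0.2700 + 110.0·1280)/1110 = 127.1 µg/L.
Below outfall 2: Q → 1138 ML/d, C = (1110·127.1 + 28.40·1200)/1138 = 153.9 µg/L.

154 µg/L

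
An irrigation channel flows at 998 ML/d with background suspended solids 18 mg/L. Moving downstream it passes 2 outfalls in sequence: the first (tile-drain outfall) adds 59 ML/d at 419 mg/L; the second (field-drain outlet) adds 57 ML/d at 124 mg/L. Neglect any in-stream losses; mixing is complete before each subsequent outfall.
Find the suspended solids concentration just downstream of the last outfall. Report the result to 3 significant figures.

Below outfall 1: Q → 1057 ML/d, C = (998.0·18.00 + 59.00·419.0)/1057 = 40.38 mg/L.
Below outfall 2: Q → 1114 ML/d, C = (1057·40.38 + 57.00·124.0)/1114 = 44.66 mg/L.

44.7 mg/L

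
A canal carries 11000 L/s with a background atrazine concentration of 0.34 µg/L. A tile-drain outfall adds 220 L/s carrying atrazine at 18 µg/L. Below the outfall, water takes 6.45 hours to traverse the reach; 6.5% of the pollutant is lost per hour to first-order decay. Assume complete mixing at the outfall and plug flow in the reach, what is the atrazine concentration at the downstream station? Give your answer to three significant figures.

After mixing, C = (11000·0.3400 + 220.0·18.00) / 11220 = 7700/11220 = 0.6863 µg/L.
6.5%/h lost → k = −ln(1 − 0.065) = 0.06721 h⁻¹.
Decay over the reach: 0.6863·exp(−kt) = 0.6863·0.6482 = 0.4449 µg/L.

0.445 µg/L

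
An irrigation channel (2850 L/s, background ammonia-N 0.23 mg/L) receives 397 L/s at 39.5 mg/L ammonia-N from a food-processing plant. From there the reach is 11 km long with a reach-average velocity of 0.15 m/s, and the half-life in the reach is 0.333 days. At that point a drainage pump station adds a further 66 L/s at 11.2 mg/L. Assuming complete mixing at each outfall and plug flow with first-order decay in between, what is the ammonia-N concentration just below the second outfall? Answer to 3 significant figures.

1.07 mg/L

Flow-weighted average: C = (2850·0.2300 + 397.0·39.50) / 3247 = 16340/3247 = 5.031 mg/L; combined flow 3247 L/s.
Travel time t = 11·1000 / 0.15 = 73330 s = 20.37 h.
Half-life 0.333 d → k = ln 2 / 0.333 = 2.082 d⁻¹.
First-order decay: C = 5.031·exp(−k·t) = 5.031·0.1709 = 0.8598 mg/L.
Second outfall: C = (3247·0.8598 + 66.00·11.20)/3313 = 1.066 mg/L.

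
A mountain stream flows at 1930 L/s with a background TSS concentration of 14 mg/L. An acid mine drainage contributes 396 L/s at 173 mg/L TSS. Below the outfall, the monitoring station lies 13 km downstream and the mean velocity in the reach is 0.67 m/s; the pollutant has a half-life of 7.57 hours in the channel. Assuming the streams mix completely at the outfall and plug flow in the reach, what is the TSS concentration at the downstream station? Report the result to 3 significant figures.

25.1 mg/L

Flow-weighted average: C = (1930·14.00 + 396.0·173.0) / 2326 = 95530/2326 = 41.07 mg/L.
Travel time t = 13·1000 / 0.67 = 19400 s = 5.390 h.
Half-life 7.57 h → k = ln 2 / 7.57 = 0.09157 h⁻¹ = 2.198 d⁻¹.
Applying C = C₀e^(−kt): 41.07 × 0.6105 = 25.07 mg/L.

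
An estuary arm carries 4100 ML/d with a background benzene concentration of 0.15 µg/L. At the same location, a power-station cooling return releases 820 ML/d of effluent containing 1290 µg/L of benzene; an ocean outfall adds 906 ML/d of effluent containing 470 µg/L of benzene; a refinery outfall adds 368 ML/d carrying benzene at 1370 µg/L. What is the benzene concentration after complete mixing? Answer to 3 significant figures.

Mass balance: C = (4100·0.1500 + 820.0·1290 + 906.0·470.0 + 368.0·1370) / 6194 = 1988000/6194 = 321.0 µg/L.

321 µg/L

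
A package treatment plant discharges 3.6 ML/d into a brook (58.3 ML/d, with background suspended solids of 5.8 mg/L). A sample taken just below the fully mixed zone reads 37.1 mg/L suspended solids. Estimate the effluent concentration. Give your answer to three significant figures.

544 mg/L

Mass balance: 58.30·5.800 + 3.600·Cₑ = 61.90·37.10
→ Cₑ = (61.90·37.10 − 58.30·5.800) / 3.600 = 544.0 mg/L.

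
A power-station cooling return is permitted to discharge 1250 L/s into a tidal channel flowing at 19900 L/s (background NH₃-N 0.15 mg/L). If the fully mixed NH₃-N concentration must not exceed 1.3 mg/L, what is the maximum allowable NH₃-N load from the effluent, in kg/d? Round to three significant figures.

Mass balance at the limit: 19900·0.1500 + 1250·Cₑ = 21150·1.3 → Cₑ = 19.61 mg/L.
1250 L/s = 1.250 m³/s. Load = 1.250 m³/s × 19.61 g/m³ × 86 400 s/d = 2118 kg/d.

2120 kg/d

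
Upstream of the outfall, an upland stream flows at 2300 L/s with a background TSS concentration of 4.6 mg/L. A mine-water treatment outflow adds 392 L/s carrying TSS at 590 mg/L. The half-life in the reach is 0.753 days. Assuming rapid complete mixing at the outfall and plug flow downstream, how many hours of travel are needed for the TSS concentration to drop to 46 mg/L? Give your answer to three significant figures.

Flow-weighted average: C = (2300·4.600 + 392.0·590.0) / 2692 = 241900/2692 = 89.84 mg/L.
Half-life 0.753 d → k = ln 2 / 0.753 = 0.9205 d⁻¹.
89.84·exp(−k·t) = 46 → t = ln(89.84/46)/k = 62830 s = 17.45 h.

17.5 h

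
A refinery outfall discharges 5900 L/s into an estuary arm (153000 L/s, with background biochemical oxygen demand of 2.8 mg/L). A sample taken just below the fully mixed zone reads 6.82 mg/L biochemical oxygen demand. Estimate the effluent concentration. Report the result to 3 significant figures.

Mass balance: 153000·2.800 + 5900·Cₑ = 158900·6.820
→ Cₑ = (158900·6.820 − 153000·2.800) / 5900 = 111.1 mg/L.

111 mg/L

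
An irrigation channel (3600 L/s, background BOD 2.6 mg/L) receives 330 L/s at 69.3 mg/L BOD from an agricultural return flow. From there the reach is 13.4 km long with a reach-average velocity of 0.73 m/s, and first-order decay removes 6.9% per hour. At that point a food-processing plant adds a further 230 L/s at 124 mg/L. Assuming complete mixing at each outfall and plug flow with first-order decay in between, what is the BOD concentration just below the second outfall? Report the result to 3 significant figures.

12.2 mg/L

Mixed concentration C = ΣQC/ΣQ = (3600·2.600 + 330.0·69.30) / 3930 = 32230/3930 = 8.201 mg/L; combined flow 3930 L/s.
Travel time t = 13.4·1000 / 0.73 = 18360 s = 5.099 h.
6.9%/h lost → k = −ln(1 − 0.069) = 0.07150 h⁻¹.
After decay, C = 8.201 × e^(−kt) = 8.201 × 0.6945 = 5.695 mg/L.
At the second outfall, C = (3930·5.695 + 230.0·124.0) / (3930 + 230.0) = 12.24 mg/L.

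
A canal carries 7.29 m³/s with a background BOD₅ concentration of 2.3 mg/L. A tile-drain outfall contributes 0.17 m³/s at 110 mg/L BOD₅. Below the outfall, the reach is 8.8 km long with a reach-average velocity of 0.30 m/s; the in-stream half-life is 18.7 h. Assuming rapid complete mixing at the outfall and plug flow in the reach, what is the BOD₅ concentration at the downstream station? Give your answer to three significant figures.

Mixed concentration C = ΣQC/ΣQ = (7.290·2.300 + 0.1700·110.0) / 7.460 = 35.47/7.460 = 4.754 mg/L.
Travel time t = 8.8·1000 / 0.30 = 29330 s = 8.148 h.
Half-life 18.7 h → k = ln 2 / 18.7 = 0.03707 h⁻¹ = 0.8896 d⁻¹.
Applying C = C₀e^(−kt): 4.754 × 0.7393 = 3.515 mg/L.

3.51 mg/L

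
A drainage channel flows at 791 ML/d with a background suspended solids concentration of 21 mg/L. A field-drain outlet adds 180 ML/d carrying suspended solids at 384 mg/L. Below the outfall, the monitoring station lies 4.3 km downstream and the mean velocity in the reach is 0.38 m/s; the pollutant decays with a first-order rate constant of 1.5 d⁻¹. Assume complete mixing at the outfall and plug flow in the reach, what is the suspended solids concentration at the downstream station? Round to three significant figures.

72.5 mg/L

Flow-weighted average: C = (791.0·21.00 + 180.0·384.0) / 971.0 = 85730/971.0 = 88.29 mg/L.
Travel time t = 4.3·1000 / 0.38 = 11320 s = 3.143 h.
After decay, C = 88.29 × e^(−kt) = 88.29 × 0.8216 = 72.54 mg/L.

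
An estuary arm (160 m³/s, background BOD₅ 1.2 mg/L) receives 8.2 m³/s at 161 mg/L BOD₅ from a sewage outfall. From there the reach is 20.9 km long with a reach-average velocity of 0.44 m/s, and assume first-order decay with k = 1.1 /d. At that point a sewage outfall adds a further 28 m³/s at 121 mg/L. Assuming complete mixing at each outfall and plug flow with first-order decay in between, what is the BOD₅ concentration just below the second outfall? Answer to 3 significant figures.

After mixing, C = (160.0·1.200 + 8.200·161.0) / 168.2 = 1512/168.2 = 8.990 mg/L; combined flow 168.2 m³/s.
Travel time t = 20.9·1000 / 0.44 = 47500 s = 13.19 h.
Decay over the reach: 8.990·exp(−kt) = 8.990·0.5462 = 4.911 mg/L.
Second outfall: C = (168.2·4.911 + 28.00·121.0)/196.2 = 21.48 mg/L.

21.5 mg/L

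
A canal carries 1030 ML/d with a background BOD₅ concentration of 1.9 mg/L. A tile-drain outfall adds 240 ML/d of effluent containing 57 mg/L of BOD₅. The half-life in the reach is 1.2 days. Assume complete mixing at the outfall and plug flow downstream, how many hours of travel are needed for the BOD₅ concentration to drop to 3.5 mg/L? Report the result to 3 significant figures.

52.3 h

Mixed concentration C = ΣQC/ΣQ = (1030·1.900 + 240.0·57.00) / 1270 = 15640/1270 = 12.31 mg/L.
Half-life 1.2 d → k = ln 2 / 1.2 = 0.5776 d⁻¹.
12.31·exp(−k·t) = 3.5 → t = ln(12.31/3.5)/k = 188100 s = 52.26 h.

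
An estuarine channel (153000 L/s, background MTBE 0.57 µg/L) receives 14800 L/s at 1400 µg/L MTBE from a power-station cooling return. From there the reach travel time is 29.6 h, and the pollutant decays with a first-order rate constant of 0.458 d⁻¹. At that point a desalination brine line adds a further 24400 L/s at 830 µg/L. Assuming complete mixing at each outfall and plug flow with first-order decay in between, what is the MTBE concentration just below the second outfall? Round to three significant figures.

Flow-weighted average: C = (153000·0.5700 + 14800·1400) / 167800 = 20810000/167800 = 124.0 µg/L; combined flow 167800 L/s.
Applying C = C₀e^(−kt): 124.0 × 0.5684 = 70.49 µg/L.
At the second outfall, C = (167800·70.49 + 24400·830.0) / (167800 + 24400) = 166.9 µg/L.

167 µg/L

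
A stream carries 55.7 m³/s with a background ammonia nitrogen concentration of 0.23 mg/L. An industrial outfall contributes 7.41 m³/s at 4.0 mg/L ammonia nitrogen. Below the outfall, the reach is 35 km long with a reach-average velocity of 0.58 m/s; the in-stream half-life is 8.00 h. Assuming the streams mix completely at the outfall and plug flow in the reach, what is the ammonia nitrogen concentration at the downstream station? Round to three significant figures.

After mixing, C = (55.70·0.2300 + 7.410·4.000) / 63.11 = 42.45/63.11 = 0.6727 mg/L.
Travel time t = 35·1000 / 0.58 = 60340 s = 16.76 h.
Half-life 8.00 h → k = ln 2 / 8.00 = 0.08664 h⁻¹ = 2.079 d⁻¹.
Applying C = C₀e^(−kt): 0.6727 × 0.2340 = 0.1574 mg/L.

0.157 mg/L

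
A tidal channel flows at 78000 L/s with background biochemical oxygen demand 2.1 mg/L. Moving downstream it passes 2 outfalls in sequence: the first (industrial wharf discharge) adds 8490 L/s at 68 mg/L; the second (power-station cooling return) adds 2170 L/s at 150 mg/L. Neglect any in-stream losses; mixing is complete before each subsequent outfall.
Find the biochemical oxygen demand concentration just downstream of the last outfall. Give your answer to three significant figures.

After outfall 1: Q = 78000 + 8490 = 86490 L/s; C = (78000·2.100 + 8490·68.00)/86490 = 8.569 mg/L.
After outfall 2: Q = 86490 + 2170 = 88660 L/s; C = (86490·8.569 + 2170·150.0)/88660 = 12.03 mg/L.

12.0 mg/L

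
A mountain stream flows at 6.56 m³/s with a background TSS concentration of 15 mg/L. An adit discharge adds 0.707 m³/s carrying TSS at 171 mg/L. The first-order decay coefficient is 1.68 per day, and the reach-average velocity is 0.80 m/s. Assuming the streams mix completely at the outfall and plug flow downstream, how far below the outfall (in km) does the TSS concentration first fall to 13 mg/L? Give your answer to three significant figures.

34.6 km

Mixed concentration C = ΣQC/ΣQ = (6.560·15.00 + 0.7070·171.0) / 7.267 = 219.3/7.267 = 30.18 mg/L.
Set 30.18·exp(−k·t) = 13 → t = ln(30.18/13)/k = 43310 s = 12.03 h.
Distance = v·t = 0.80·43310 = 34650 m = 34.65 km.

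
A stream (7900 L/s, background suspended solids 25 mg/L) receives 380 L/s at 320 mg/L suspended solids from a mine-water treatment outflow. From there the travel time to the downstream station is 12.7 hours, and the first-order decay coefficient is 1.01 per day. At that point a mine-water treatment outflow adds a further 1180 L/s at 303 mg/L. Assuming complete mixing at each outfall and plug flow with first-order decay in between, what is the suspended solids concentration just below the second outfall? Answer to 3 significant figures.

Conservation of mass: C = (7900·25.00 + 380.0·320.0) / 8280 = 319100/8280 = 38.54 mg/L; combined flow 8280 L/s.
Applying C = C₀e^(−kt): 38.54 × 0.5860 = 22.58 mg/L.
At the second outfall, C = (8280·22.58 + 1180·303.0) / (8280 + 1180) = 57.56 mg/L.

57.6 mg/L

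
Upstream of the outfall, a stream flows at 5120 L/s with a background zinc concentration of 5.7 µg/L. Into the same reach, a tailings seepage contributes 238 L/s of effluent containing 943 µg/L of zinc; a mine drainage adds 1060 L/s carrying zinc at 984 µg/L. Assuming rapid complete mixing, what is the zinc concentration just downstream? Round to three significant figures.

Mass balance: C = (5120·5.700 + 238.0·943.0 + 1060·984.0) / 6418 = 1297000/6418 = 202.0 µg/L.

202 µg/L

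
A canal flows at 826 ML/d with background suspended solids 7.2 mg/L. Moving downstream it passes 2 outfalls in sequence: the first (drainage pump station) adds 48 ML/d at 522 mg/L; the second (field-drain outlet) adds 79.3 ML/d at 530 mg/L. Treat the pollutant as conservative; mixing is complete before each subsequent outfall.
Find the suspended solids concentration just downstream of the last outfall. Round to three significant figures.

76.6 mg/L

Outfall 1: combined Q = 874.0 ML/d; C = (826.0·7.200 + 48.00·522.0)/874.0 = 35.47 mg/L.
Outfall 2: combined Q = 953.3 ML/d; C = (874.0·35.47 + 79.30·530.0)/953.3 = 76.61 mg/L.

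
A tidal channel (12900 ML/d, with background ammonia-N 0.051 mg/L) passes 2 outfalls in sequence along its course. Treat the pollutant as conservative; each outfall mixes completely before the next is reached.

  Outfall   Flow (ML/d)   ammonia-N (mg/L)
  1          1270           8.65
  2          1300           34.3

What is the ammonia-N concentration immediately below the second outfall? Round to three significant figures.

After outfall 1: Q = 12900 + 1270 = 14170 ML/d; C = (12900·0.05100 + 1270·8.650)/14170 = 0.8217 mg/L.
After outfall 2: Q = 14170 + 1300 = 15470 ML/d; C = (14170·0.8217 + 1300·34.30)/15470 = 3.635 mg/L.

3.63 mg/L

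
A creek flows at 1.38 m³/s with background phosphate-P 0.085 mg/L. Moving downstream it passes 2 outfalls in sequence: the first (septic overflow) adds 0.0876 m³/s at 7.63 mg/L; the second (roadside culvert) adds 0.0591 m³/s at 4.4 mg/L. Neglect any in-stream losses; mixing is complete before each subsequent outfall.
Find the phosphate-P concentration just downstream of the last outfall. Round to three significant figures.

Below outfall 1: Q → 1.468 m³/s, C = (1.380·0.08500 + 0.08760·7.630)/1.468 = 0.5354 mg/L.
Below outfall 2: Q → 1.527 m³/s, C = (1.468·0.5354 + 0.05910·4.400)/1.527 = 0.6850 mg/L.

0.685 mg/L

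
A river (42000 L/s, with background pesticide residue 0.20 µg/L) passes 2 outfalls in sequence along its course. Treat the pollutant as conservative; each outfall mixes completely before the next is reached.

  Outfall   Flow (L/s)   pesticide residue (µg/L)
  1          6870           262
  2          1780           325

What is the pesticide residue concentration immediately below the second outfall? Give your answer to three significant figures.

47.1 µg/L

Outfall 1: combined Q = 48870 L/s; C = (42000·0.2000 + 6870·262.0)/48870 = 37.00 µg/L.
Outfall 2: combined Q = 50650 L/s; C = (48870·37.00 + 1780·325.0)/50650 = 47.12 µg/L.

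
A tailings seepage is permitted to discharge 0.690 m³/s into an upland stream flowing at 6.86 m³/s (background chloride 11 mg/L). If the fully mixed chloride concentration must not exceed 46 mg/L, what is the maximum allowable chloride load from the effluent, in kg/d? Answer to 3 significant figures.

Mass balance at the limit: 6.860·11.00 + 0.6900·Cₑ = 7.550·46 → Cₑ = 394.0 mg/L.
Load = 0.6900 m³/s × 394.0 g/m³ × 86 400 s/d = 23490 kg/d.

23500 kg/d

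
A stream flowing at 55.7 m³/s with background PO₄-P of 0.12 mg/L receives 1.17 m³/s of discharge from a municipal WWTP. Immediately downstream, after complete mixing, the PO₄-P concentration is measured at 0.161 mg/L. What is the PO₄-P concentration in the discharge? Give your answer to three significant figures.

2.11 mg/L

Mass balance: 55.70·0.1200 + 1.170·Cₑ = 56.87·0.1610
→ Cₑ = (56.87·0.1610 − 55.70·0.1200) / 1.170 = 2.113 mg/L.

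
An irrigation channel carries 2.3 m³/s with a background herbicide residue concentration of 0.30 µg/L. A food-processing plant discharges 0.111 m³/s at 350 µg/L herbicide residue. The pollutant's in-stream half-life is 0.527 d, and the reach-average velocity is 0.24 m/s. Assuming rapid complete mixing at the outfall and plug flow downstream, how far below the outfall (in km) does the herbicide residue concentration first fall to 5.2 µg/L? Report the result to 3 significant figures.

18.1 km

Flow-weighted average: C = (2.300·0.3000 + 0.1110·350.0) / 2.411 = 39.54/2.411 = 16.40 µg/L.
Half-life 0.527 d → k = ln 2 / 0.527 = 1.315 d⁻¹.
Set 16.40·exp(−k·t) = 5.2 → t = ln(16.40/5.2)/k = 75450 s = 20.96 h.
Distance = v·t = 0.24·75450 = 18110 m = 18.11 km.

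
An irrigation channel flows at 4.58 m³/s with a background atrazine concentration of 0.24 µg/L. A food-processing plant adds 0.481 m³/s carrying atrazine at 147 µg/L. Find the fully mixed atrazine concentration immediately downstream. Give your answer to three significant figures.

14.2 µg/L

Flow-weighted average: C = (4.580·0.2400 + 0.4810·147.0) / 5.061 = 71.81/5.061 = 14.19 µg/L.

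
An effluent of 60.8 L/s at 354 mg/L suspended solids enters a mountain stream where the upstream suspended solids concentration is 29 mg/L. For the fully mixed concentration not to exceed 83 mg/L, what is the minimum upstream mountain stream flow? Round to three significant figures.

Set C_mix = 83: (Q·29.00 + 60.80·354.0) / (Q + 60.80) = 83
→ Q = 60.80·(354.0 − 83)/(83 − 29.00) = 305.1 L/s.

305 L/s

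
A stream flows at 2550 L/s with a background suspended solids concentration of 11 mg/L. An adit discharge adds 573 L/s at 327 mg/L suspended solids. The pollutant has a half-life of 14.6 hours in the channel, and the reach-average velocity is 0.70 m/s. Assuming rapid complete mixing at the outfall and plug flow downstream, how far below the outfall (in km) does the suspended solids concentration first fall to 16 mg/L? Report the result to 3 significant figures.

Mass balance: C = (2550·11.00 + 573.0·327.0) / 3123 = 215400/3123 = 68.98 mg/L.
Half-life 14.6 h → k = ln 2 / 14.6 = 0.04748 h⁻¹ = 1.139 d⁻¹.
Set 68.98·exp(−k·t) = 16 → t = ln(68.98/16)/k = 110800 s = 30.78 h.
Distance = v·t = 0.70·110800 = 77560 m = 77.56 km.

77.6 km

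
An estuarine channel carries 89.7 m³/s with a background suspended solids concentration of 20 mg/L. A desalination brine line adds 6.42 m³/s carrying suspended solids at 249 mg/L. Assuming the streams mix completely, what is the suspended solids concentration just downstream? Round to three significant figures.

Flow-weighted average: C = (89.70·20.00 + 6.420·249.0) / 96.12 = 3393/96.12 = 35.30 mg/L.

35.3 mg/L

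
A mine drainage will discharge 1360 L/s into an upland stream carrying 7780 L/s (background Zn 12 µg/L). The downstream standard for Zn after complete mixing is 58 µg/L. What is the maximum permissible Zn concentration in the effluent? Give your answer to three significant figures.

At the limit, (Qr·Cr + Qe·Cₑ)/(Qr + Qe) = 58:
Cₑ = (9140·58 − 7780·12.00) / 1360 = 321.1 µg/L.

321 µg/L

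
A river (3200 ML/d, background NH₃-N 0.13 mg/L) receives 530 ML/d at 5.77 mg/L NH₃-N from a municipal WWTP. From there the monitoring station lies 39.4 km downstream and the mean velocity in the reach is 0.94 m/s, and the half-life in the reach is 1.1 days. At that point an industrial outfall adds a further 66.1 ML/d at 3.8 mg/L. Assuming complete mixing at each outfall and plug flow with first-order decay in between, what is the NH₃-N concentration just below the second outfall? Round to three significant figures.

0.740 mg/L

Mixed concentration C = ΣQC/ΣQ = (3200·0.1300 + 530.0·5.770) / 3730 = 3474/3730 = 0.9314 mg/L; combined flow 3730 ML/d.
Travel time t = 39.4·1000 / 0.94 = 41910 s = 11.64 h.
Half-life 1.1 d → k = ln 2 / 1.1 = 0.6301 d⁻¹.
Applying C = C₀e^(−kt): 0.9314 × 0.7366 = 0.6861 mg/L.
Second outfall: C = (3730·0.6861 + 66.10·3.800)/3796 = 0.7403 mg/L.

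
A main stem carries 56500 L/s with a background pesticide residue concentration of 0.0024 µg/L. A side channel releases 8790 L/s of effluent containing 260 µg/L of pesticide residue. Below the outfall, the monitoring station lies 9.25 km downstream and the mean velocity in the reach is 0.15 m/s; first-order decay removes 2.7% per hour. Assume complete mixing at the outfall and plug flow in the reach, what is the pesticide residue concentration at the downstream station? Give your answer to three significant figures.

21.9 µg/L

Mixed concentration C = ΣQC/ΣQ = (56500·0.002400 + 8790·260.0) / 65290 = 2286000/65290 = 35.01 µg/L.
Travel time t = 9.25·1000 / 0.15 = 61670 s = 17.13 h.
2.7%/h lost → k = −ln(1 − 0.027) = 0.02737 h⁻¹.
First-order decay: C = 35.01·exp(−k·t) = 35.01·0.6257 = 21.90 µg/L.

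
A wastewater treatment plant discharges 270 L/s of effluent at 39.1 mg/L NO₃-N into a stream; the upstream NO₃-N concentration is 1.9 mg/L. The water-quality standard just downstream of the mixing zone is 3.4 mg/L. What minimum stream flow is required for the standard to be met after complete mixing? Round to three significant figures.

6430 L/s

Set C_mix = 3.4: (Q·1.900 + 270.0·39.10) / (Q + 270.0) = 3.4
→ Q = 270.0·(39.10 − 3.4)/(3.4 − 1.900) = 6426 L/s.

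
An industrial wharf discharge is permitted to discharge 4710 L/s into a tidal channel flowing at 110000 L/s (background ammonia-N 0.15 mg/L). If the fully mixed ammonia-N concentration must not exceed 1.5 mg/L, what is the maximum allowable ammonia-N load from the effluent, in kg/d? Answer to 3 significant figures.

13400 kg/d

Mass balance at the limit: 110000·0.1500 + 4710·Cₑ = 114700·1.5 → Cₑ = 33.03 mg/L.
4710 L/s = 4.710 m³/s. Load = 4.710 m³/s × 33.03 g/m³ × 86 400 s/d = 13440 kg/d.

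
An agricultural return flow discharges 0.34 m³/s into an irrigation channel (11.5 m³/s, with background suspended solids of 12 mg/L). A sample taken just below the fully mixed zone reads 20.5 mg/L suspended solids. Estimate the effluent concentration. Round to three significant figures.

308 mg/L

Mass balance: 11.50·12.00 + 0.3400·Cₑ = 11.84·20.50
→ Cₑ = (11.84·20.50 − 11.50·12.00) / 0.3400 = 308.0 mg/L.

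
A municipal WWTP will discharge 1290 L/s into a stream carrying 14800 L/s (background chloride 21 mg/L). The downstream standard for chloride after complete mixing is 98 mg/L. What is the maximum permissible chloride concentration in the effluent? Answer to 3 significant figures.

981 mg/L

At the limit, (Qr·Cr + Qe·Cₑ)/(Qr + Qe) = 98:
Cₑ = (16090·98 − 14800·21.00) / 1290 = 981.4 mg/L.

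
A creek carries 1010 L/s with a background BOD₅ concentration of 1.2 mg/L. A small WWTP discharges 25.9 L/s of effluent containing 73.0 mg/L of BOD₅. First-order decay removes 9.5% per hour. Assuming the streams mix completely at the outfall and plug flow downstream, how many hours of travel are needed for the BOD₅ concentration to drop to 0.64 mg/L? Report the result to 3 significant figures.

Conservation of mass: C = (1010·1.200 + 25.90·73.00) / 1036 = 3103/1036 = 2.995 mg/L.
9.5%/h lost → k = −ln(1 − 0.095) = 0.09982 h⁻¹.
2.995·exp(−k·t) = 0.64 → t = ln(2.995/0.64)/k = 55660 s = 15.46 h.

15.5 h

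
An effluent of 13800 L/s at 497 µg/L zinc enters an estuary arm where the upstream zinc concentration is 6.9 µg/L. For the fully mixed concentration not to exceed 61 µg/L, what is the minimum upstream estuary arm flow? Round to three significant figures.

Set C_mix = 61: (Q·6.900 + 13800·497.0) / (Q + 13800) = 61
→ Q = 13800·(497.0 − 61)/(61 − 6.900) = 111200 L/s.

111000 L/s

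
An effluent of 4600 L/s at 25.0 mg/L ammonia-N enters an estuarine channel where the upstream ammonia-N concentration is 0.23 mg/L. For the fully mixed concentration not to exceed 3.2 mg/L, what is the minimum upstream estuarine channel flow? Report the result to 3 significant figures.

33800 L/s

Set C_mix = 3.2: (Q·0.2300 + 4600·25.00) / (Q + 4600) = 3.2
→ Q = 4600·(25.00 − 3.2)/(3.2 − 0.2300) = 33760 L/s.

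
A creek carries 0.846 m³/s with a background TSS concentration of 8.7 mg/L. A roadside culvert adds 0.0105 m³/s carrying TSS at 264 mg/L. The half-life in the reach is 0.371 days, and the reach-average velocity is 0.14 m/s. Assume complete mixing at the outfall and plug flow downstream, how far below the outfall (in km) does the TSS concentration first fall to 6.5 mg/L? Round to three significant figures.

After mixing, C = (0.8460·8.700 + 0.01050·264.0) / 0.8565 = 10.13/0.8565 = 11.83 mg/L.
Half-life 0.371 d → k = ln 2 / 0.371 = 1.868 d⁻¹.
Set 11.83·exp(−k·t) = 6.5 → t = ln(11.83/6.5)/k = 27690 s = 7.692 h.
Distance = v·t = 0.14·27690 = 3877 m = 3.877 km.

3.88 km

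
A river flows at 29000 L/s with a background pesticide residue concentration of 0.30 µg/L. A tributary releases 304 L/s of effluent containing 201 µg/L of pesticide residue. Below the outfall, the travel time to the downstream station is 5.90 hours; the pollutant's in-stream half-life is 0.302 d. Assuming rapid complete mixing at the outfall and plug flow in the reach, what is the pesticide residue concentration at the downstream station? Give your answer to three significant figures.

Mass balance: C = (29000·0.3000 + 304.0·201.0) / 29300 = 69800/29300 = 2.382 µg/L.
Half-life 0.302 d → k = ln 2 / 0.302 = 2.295 d⁻¹.
After decay, C = 2.382 × e^(−kt) = 2.382 × 0.5688 = 1.355 µg/L.

1.35 µg/L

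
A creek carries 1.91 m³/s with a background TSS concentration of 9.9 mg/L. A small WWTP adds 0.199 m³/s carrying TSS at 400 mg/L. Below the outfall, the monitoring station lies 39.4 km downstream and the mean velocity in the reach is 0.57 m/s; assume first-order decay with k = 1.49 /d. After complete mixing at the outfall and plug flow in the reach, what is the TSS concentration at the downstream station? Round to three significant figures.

14.2 mg/L

Conservation of mass: C = (1.910·9.900 + 0.1990·400.0) / 2.109 = 98.51/2.109 = 46.71 mg/L.
Travel time t = 39.4·1000 / 0.57 = 69120 s = 19.20 h.
After decay, C = 46.71 × e^(−kt) = 46.71 × 0.3036 = 14.18 mg/L.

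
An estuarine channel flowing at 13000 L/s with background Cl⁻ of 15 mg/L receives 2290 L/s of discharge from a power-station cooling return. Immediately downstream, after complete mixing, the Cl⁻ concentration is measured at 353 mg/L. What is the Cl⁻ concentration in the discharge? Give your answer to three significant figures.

2270 mg/L

Mass balance: 13000·15.00 + 2290·Cₑ = 15290·353.0
→ Cₑ = (15290·353.0 − 13000·15.00) / 2290 = 2272 mg/L.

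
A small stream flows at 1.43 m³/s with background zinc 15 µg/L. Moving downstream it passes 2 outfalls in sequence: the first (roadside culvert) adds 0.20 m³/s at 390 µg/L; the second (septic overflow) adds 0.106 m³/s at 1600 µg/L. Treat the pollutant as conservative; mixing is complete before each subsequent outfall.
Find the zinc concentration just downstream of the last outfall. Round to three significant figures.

Below outfall 1: Q → 1.630 m³/s, C = (1.430·15.00 + 0.2000·390.0)/1.630 = 61.01 µg/L.
Below outfall 2: Q → 1.736 m³/s, C = (1.630·61.01 + 0.1060·1600)/1.736 = 155.0 µg/L.

155 µg/L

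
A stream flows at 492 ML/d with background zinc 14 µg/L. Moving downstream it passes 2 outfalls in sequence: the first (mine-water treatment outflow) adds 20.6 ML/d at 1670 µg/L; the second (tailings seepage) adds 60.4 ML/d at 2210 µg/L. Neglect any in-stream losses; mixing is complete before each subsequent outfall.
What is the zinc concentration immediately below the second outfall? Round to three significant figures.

After outfall 1: Q = 492.0 + 20.60 = 512.6 ML/d; C = (492.0·14.00 + 20.60·1670)/512.6 = 80.55 µg/L.
After outfall 2: Q = 512.6 + 60.40 = 573.0 ML/d; C = (512.6·80.55 + 60.40·2210)/573.0 = 305.0 µg/L.

305 µg/L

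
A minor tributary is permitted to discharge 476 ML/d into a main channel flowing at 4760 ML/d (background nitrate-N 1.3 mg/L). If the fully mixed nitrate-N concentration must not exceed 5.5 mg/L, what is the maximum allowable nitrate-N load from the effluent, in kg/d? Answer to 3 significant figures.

22600 kg/d

Mass balance at the limit: 4760·1.300 + 476.0·Cₑ = 5236·5.5 → Cₑ = 47.50 mg/L.
476.0 ML/d = 5.509 m³/s. Load = 5.509 m³/s × 47.50 g/m³ × 86 400 s/d = 22610 kg/d.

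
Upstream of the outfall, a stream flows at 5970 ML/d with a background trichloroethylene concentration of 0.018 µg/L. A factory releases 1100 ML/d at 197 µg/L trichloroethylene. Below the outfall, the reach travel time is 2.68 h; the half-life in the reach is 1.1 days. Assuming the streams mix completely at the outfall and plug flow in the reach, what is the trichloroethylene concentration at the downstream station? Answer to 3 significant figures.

Mass balance: C = (5970·0.01800 + 1100·197.0) / 7070 = 216800/7070 = 30.67 µg/L.
Half-life 1.1 d → k = ln 2 / 1.1 = 0.6301 d⁻¹.
Decay over the reach: 30.67·exp(−kt) = 30.67·0.9321 = 28.58 µg/L.

28.6 µg/L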